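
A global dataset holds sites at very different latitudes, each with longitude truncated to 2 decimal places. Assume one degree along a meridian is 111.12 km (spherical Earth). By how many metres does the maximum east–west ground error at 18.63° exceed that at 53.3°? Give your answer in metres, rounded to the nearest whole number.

389 metres

Truncating at 2 decimal places can drop up to a full unit in the last place, so the longitude may be off by as much as 0.01°.
Error at 18.63° = 0.01° × 111120 × cos 18.63° ≈ 1111.2 × 0.9476 = 1053 m.
Error at 53.3° = 0.01° × 111120 × cos 53.3° ≈ 1111.2 × 0.5976 = 664.08 m.
Difference: 1053 − 664.08 = 388.89 m.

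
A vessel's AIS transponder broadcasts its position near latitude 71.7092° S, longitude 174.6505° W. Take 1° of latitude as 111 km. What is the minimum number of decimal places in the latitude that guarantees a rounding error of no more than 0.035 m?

7

One degree of latitude covers 111000 m.
With N decimal places the half-ulp bound is 0.5·10⁻ᴺ°, or 0.5·10⁻ᴺ × 111000 m on the ground.
Setting 55500 × 10⁻ᴺ ≤ 0.035 gives 10ᴺ ≥ 1.586e+06, i.e. N ≥ 6.20.
N = 6 would give 0.0555 m (too coarse); N = 7 gives 0.00555 m ≤ 0.035 m.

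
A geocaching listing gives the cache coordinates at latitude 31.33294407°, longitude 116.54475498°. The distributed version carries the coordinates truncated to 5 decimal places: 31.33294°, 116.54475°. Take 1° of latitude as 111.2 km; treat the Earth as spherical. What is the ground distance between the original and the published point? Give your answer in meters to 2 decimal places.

The latitude changed by +0.00000407° and the longitude by +0.00000498°.
N–S: 0.00000407° × 111200 m/° = 0.452584 m.
East–west at this latitude: 0.00000498° × 111200 × cos 31.3329° ≈ 0.00000498 × 94982.6 = 0.473013 m.
Distance: √(0.452584² + 0.473013²) ≈ 0.654656 m.

0.65 meters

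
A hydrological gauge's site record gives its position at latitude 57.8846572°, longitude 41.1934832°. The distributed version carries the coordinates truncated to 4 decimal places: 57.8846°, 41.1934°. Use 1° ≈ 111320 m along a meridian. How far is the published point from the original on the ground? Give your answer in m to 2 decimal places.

8.05 m

Δlat = 57.8846572 − 57.8846 = +0.0000572°; Δlon = 41.1934832 − 41.1934 = +0.0000832°.
North–south shift: 0.0000572 × 111320 = 6.3675 m.
E–W at 57.8846°: 0.0000832° × 111320 × cos 57.8846° = 0.0000832 × 111320 × 0.5316 ≈ 4.92383 m.
Distance: √(6.3675² + 4.92383²) ≈ 8.04917 m.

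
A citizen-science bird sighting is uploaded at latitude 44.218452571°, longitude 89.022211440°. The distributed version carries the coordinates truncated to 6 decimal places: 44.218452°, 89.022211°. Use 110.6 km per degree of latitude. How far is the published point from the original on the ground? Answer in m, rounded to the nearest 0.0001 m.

0.0721 m

The latitude changed by +0.000000571° and the longitude by +0.000000440°.
North–south shift: 0.000000571 × 110600 = 0.0631526 m.
E–W at 44.2185°: 0.000000440° × 110600 × cos 44.2185° = 0.000000440 × 110600 × 0.7167 ≈ 0.0348768 m.
Hypotenuse of the two orthogonal shifts: √(0.0631526² + 0.0348768²) = 0.0721432 m.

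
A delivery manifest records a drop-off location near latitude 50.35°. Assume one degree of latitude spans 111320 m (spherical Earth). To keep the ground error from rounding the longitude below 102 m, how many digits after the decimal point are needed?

3 decimal places

At 50.35° one degree of longitude covers 111320 × cos 50.35° ≈ 111320 × 0.6381 ≈ 71032.9 m.
N decimal places → at most half a unit in the last place, 0.5 × 10⁻ᴺ° = 71032.9/2 × 10⁻ᴺ m.
Need 0.5 × 71032.9 × 10⁻ᴺ ≤ 102 → 10⁻ᴺ ≤ 2.872e-03, so N ≥ 2.54.
So 3 decimal places suffice (35.5 m); 2 would allow up to 355 m.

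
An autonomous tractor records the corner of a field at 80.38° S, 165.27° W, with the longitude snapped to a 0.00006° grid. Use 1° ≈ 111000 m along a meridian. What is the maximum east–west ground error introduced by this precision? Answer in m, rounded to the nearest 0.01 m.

With a 0.00006° grid the true value lies within half a step, ±0.00006°/2 = ±3e-05°, of the stored one.
One degree of longitude at 80.38° is 111000 × cos 80.38° ≈ 111000 × 0.1671 = 18549.5 m.
So at most 3e-05° × 18549.5 ≈ 0.556486 m east–west.

0.56 m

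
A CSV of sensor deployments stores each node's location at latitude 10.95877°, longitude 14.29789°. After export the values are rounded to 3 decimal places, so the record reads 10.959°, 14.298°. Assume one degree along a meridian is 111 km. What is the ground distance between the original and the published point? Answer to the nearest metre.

28 metres

The latitude changed by -0.00023° and the longitude by -0.00011°.
North–south shift: -0.00023 × 111000 = -25.53 m.
E–W at 10.959°: -0.00011° × 111000 × cos 10.959° = -0.00011 × 111000 × 0.9818 ≈ -11.9873 m.
Distance: √(25.53² + 11.9873²) ≈ 28.2042 m.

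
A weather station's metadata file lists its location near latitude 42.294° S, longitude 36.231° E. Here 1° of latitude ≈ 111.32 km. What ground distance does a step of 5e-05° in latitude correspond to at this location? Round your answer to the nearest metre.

Along a meridian 5e-05° is 5e-05 × 111320 = 5.566 m.

6 metres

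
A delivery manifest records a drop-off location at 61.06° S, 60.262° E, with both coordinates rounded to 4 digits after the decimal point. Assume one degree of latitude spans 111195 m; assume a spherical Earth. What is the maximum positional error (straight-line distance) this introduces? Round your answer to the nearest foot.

20 feet

Rounding to 4 decimal places leaves each coordinate within ±5e-05° of the true value.
North–south component: 5e-05° × 111195 = 5.55975 m.
E–W at 61.06°: 5e-05° × 111195 × cos 61.06° = 5e-05 × 111195 × 0.4839 ≈ 2.69033 m.
The two errors are perpendicular, so the maximum displacement is √(5.55975² + 2.69033²) ≈ 6.17646 m.
Converting: 6.17646 m × 3.2808 ft/m ≈ 20.264 ft.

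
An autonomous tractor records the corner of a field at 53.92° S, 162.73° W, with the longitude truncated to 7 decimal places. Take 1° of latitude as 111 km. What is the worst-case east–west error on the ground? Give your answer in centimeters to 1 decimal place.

Truncating at 7 decimal places can drop up to a full unit in the last place, so the longitude may be off by as much as 1e-07°.
At latitude 53.92° a degree of longitude spans 111000 m × cos 53.92° = 111000 × 0.5889 ≈ 65369.5 m.
East–west error: 1e-07° × 65369.5 m/° ≈ 0.00653695 m.
That is 0.00653695 m = 0.65369 cm.

0.7 centimeters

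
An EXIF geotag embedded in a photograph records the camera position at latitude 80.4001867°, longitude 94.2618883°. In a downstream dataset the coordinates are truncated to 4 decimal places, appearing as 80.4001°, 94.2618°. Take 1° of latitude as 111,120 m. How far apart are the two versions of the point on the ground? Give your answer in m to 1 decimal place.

9.8 m

The latitude changed by +0.0000867° and the longitude by +0.0000883°.
North–south shift: 0.0000867 × 111120 = 9.6341 m.
E–W at 80.4001°: 0.0000883° × 111120 × cos 80.4001° = 0.0000883 × 111120 × 0.1668 ≈ 1.6363 m.
Combined displacement = (9.6341² + 1.6363²)^½ ≈ 9.77207 m.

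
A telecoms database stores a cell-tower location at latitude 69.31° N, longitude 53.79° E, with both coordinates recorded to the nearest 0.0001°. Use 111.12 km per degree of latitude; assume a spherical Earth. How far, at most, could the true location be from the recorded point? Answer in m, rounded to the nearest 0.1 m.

Rounding to 4 decimal places leaves each coordinate within ±5e-05° of the true value.
North–south component: 5e-05° × 111120 = 5.556 m.
East–west component at 69.31°: 5e-05° × 111120 × cos 69.31° ≈ 5e-05 × 39260 ≈ 1.963 m.
Combining orthogonally: (5.556² + 1.963²)^½ ≈ 5.89258 m.

5.9 m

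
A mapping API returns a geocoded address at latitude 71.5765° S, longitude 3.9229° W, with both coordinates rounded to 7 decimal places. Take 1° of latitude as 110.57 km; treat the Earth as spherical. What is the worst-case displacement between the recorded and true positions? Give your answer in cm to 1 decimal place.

0.6 cm

Rounding to 7 decimal places leaves each coordinate within ±5e-08° of the true value.
North–south component: 5e-08° × 110570 = 0.0055285 m.
Longitude error → 5e-08 × 110570 × cos 71.5765° = 5e-08 × 110570 × 0.3160 ≈ 0.00174722 m.
Combining orthogonally: (0.0055285² + 0.00174722²)^½ ≈ 0.00579802 m.
That is 0.00579802 m = 0.5798 cm.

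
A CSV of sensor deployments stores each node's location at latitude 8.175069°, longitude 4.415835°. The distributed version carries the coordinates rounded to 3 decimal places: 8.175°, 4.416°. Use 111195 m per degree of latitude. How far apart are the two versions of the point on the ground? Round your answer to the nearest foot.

65 feet

Δlat = 8.175069 − 8.175 = +0.000069°; Δlon = 4.415835 − 4.416 = -0.000165°.
North–south shift: 0.000069 × 111195 = 7.67245 m.
East–west at this latitude: -0.000165° × 111195 × cos 8.175° ≈ -0.000165 × 110065 = -18.1607 m.
Distance: √(7.67245² + 18.1607²) ≈ 19.7149 m.
In feet: 19.7149 m ÷ 0.3048 ≈ 64.682 ft.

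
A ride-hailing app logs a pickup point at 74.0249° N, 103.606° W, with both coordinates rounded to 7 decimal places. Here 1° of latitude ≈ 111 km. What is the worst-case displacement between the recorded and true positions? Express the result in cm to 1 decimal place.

0.6 cm

Rounding to 7 decimal places leaves each coordinate within ±5e-08° of the true value.
N–S: 5e-08° × 111000 m/° = 0.00555 m.
Longitude error → 5e-08 × 111000 × cos 74.0249° = 5e-08 × 111000 × 0.2752 ≈ 0.00152747 m.
The two errors are perpendicular, so the maximum displacement is √(0.00555² + 0.00152747²) ≈ 0.00575636 m.
That is 0.00575636 m = 0.57564 cm.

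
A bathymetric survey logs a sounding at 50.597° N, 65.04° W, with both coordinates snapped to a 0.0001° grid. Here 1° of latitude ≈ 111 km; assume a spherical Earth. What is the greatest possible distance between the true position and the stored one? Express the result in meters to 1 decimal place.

6.6 meters

With a 0.0001° grid the true value lies within half a step, ±0.0001°/2 = ±5e-05°, of the stored one.
Latitude error → 5e-05 × 111000 = 5.55 m along the meridian.
Longitude error → 5e-05 × 111000 × cos 50.597° = 5e-05 × 111000 × 0.6348 ≈ 3.52298 m.
The two errors are perpendicular, so the maximum displacement is √(5.55² + 3.52298²) ≈ 6.57373 m.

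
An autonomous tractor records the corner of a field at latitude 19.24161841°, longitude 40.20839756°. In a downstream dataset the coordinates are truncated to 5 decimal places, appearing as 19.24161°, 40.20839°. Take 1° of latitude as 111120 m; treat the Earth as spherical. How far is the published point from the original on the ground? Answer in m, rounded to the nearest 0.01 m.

The latitude changed by +0.00000841° and the longitude by +0.00000756°.
N–S: 0.00000841° × 111120 m/° = 0.934519 m.
E–W at 19.2416°: 0.00000756° × 111120 × cos 19.2416° = 0.00000756 × 111120 × 0.9441 ≈ 0.793139 m.
Combined displacement = (0.934519² + 0.793139²)^½ ≈ 1.22572 m.

1.23 m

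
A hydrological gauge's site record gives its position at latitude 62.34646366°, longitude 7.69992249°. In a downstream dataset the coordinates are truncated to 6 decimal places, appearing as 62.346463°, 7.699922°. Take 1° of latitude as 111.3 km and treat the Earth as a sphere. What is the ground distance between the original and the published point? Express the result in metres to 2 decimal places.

0.08 metres

The latitude changed by +0.00000066° and the longitude by +0.00000049°.
N–S: 0.00000066° × 111300 m/° = 0.073458 m.
East–west at this latitude: 0.00000049° × 111300 × cos 62.3465° ≈ 0.00000049 × 51657 = 0.0253119 m.
Combined displacement = (0.073458² + 0.0253119²)^½ ≈ 0.0776967 m.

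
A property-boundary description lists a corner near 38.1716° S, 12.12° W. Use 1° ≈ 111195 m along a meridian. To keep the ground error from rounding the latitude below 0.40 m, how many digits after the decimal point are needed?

One degree of latitude covers 111195 m.
N decimal places → at most half a unit in the last place, 0.5 × 10⁻ᴺ° = 111195/2 × 10⁻ᴺ m.
Setting 55597.5 × 10⁻ᴺ ≤ 0.40 gives 10ᴺ ≥ 1.39e+05, i.e. N ≥ 5.14.
So 6 decimal places suffice (0.0556 m); 5 would allow up to 0.556 m.

6 decimal places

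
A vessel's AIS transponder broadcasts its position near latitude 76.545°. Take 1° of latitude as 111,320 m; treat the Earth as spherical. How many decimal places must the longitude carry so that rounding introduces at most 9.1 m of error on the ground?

4 decimal places

At 76.545° one degree of longitude covers 111320 × cos 76.545° ≈ 111320 × 0.2327 ≈ 25902.1 m.
Rounding to N decimal places gives at most 0.5 × 10⁻ᴺ degrees of error, i.e. 0.5 × 10⁻ᴺ × 25902.1 m.
Setting 12951.1 × 10⁻ᴺ ≤ 9.1 gives 10ᴺ ≥ 1423, i.e. N ≥ 3.15.
So 4 decimal places suffice (1.3 m); 3 would allow up to 13 m.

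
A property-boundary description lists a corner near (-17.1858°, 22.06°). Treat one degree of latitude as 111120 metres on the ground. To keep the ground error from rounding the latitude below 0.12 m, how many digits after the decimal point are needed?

6 decimal places

One degree of latitude covers 111120 m.
With N decimal places the half-ulp bound is 0.5·10⁻ᴺ°, or 0.5·10⁻ᴺ × 111120 m on the ground.
Need 0.5 × 111120 × 10⁻ᴺ ≤ 0.12 → 10⁻ᴺ ≤ 2.160e-06, so N ≥ 5.67.
N = 5 would give 0.556 m (too coarse); N = 6 gives 0.0556 m ≤ 0.12 m.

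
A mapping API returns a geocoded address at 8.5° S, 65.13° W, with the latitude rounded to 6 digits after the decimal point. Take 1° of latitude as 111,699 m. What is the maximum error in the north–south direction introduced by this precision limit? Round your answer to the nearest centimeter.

6 centimeters

Rounding to 6 decimal places leaves the latitude within ±5e-07° of the true value.
North–south distance: 5e-07° × 111699 m/° = 0.0558495 m.
That is 0.0558495 m = 5.5849 cm.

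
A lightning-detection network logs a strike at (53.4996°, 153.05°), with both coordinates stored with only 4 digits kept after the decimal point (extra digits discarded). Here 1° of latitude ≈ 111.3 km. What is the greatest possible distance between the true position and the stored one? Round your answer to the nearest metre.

13 metres

Truncating at 4 decimal places can drop up to a full unit in the last place, so each coordinate may be off by as much as 0.0001°.
North–south component: 0.0001° × 111300 = 11.13 m.
East–west component at 53.4996°: 0.0001° × 111300 × cos 53.4996° ≈ 0.0001 × 66204.4 ≈ 6.62044 m.
The two errors are perpendicular, so the maximum displacement is √(11.13² + 6.62044²) ≈ 12.9502 m.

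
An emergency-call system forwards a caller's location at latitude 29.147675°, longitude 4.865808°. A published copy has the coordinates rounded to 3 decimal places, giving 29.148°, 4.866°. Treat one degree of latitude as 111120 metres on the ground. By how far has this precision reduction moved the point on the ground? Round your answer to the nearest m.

Δlat = 29.147675 − 29.148 = -0.000325°; Δlon = 4.865808 − 4.866 = -0.000192°.
N–S: -0.000325° × 111120 m/° = -36.114 m.
East–west at this latitude: -0.000192° × 111120 × cos 29.148° ≈ -0.000192 × 97048.3 = -18.6333 m.
Distance: √(36.114² + 18.6333²) ≈ 40.6377 m.

41 m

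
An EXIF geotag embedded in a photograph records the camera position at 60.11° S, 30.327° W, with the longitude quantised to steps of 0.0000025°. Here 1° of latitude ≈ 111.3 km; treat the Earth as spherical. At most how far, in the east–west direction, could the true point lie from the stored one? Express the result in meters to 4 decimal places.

0.0693 meters

With a 0.0000025° grid the true value lies within half a step, ±0.0000025°/2 = ±1.25e-06°, of the stored one.
At latitude 60.11° a degree of longitude spans 111300 m × cos 60.11° = 111300 × 0.4983 ≈ 55464.8 m.
East–west error: 1.25e-06° × 55464.8 m/° ≈ 0.0693311 m.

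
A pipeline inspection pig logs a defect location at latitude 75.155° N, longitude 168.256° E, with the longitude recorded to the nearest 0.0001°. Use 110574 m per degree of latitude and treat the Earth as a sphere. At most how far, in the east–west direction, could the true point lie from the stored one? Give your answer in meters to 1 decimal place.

Rounding to 4 decimal places leaves the longitude within ±5e-05° of the true value.
One degree of longitude at 75.155° is 110574 × cos 75.155° ≈ 110574 × 0.2562 = 28329.6 m.
East–west error: 5e-05° × 28329.6 m/° ≈ 1.41648 m.

1.4 meters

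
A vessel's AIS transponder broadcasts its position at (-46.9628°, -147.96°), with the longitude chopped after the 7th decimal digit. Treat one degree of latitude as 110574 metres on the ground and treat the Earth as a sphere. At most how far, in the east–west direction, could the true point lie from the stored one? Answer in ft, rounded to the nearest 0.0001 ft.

0.0248 ft

Truncating at 7 decimal places can drop up to a full unit in the last place, so the longitude may be off by as much as 1e-07°.
Parallels shrink by cos φ, so at 46.9628° a degree of longitude is 110574 × 0.6825 ≈ 75463.8 m.
East–west error: 1e-07° × 75463.8 m/° ≈ 0.00754638 m.
In feet: 0.00754638 m ÷ 0.3048 ≈ 0.024758 ft.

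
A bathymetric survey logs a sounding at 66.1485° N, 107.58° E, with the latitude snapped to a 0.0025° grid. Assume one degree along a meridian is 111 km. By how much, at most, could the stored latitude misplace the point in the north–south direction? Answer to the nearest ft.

455 ft

With a 0.0025° grid the true value lies within half a step, ±0.0025°/2 = ±0.00125°, of the stored one.
Along the meridian that is 0.00125° × 111000 m/° = 138.75 m.
In feet: 138.75 m ÷ 0.3048 ≈ 455.22 ft.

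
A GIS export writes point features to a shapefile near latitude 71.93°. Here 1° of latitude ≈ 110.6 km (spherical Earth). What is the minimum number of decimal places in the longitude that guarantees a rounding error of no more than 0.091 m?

6 decimal places

At 71.93° one degree of longitude covers 110600 × cos 71.93° ≈ 110600 × 0.3102 ≈ 34305.8 m.
Rounding to N decimal places gives at most 0.5 × 10⁻ᴺ degrees of error, i.e. 0.5 × 10⁻ᴺ × 34305.8 m.
Setting 17152.9 × 10⁻ᴺ ≤ 0.091 gives 10ᴺ ≥ 1.885e+05, i.e. N ≥ 5.28.
At 5 places the error can reach 0.172 m, but 6 places keeps it to 0.0172 m.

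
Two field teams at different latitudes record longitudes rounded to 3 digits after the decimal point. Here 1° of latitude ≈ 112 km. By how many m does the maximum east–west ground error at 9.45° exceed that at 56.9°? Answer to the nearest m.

25 m

Rounding to 3 decimal places leaves the longitude within ±0.0005° of the true value.
At 9.45°: 0.0005° × 112000 × cos 9.45° = 0.0005 × 112000 × 0.9864 ≈ 55.24 m.
Error at 56.9° = 0.0005° × 112000 × cos 56.9° ≈ 56 × 0.5461 = 30.582 m.
Difference: 55.24 − 30.582 = 24.658 m.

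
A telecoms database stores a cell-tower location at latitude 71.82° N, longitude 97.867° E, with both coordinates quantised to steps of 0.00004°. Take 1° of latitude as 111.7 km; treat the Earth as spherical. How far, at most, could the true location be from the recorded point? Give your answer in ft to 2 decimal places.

With a 0.00004° grid the true value lies within half a step, ±0.00004°/2 = ±2e-05°, of the stored one.
North–south component: 2e-05° × 111700 = 2.234 m.
East–west component at 71.82°: 2e-05° × 111700 × cos 71.82° ≈ 2e-05 × 34850.8 ≈ 0.697015 m.
Combining orthogonally: (2.234² + 0.697015²)^½ ≈ 2.34021 m.
Converting: 2.34021 m × 3.2808 ft/m ≈ 7.6779 ft.

7.68 ft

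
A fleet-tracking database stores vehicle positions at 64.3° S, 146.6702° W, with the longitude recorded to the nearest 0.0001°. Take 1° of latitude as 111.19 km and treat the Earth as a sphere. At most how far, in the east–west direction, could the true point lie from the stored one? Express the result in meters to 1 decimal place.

2.4 meters

Rounding to 4 decimal places leaves the longitude within ±5e-05° of the true value.
At latitude 64.3° a degree of longitude spans 111190 m × cos 64.3° = 111190 × 0.4337 ≈ 48218.6 m.
So at most 5e-05° × 48218.6 ≈ 2.41093 m east–west.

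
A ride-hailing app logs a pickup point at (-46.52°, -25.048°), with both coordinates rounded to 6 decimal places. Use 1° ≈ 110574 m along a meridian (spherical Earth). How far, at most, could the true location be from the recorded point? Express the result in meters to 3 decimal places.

Rounding to 6 decimal places leaves each coordinate within ±5e-07° of the true value.
N–S: 5e-07° × 110574 m/° = 0.055287 m.
East–west component at 46.52°: 5e-07° × 110574 × cos 46.52° ≈ 5e-07 × 76086.1 ≈ 0.0380431 m.
Combining orthogonally: (0.055287² + 0.0380431²)^½ ≈ 0.0671113 m.

0.067 meters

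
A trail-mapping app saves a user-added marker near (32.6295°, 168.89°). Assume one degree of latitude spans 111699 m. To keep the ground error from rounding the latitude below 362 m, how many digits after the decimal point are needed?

One degree of latitude covers 111699 m.
With N decimal places the half-ulp bound is 0.5·10⁻ᴺ°, or 0.5·10⁻ᴺ × 111699 m on the ground.
Setting 55849.5 × 10⁻ᴺ ≤ 362 gives 10ᴺ ≥ 154.3, i.e. N ≥ 2.19.
At 2 places the error can reach 558 m, but 3 places keeps it to 55.8 m.

3 decimal places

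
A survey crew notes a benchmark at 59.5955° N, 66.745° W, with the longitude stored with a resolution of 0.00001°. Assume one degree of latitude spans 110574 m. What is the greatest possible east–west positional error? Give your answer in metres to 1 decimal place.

0.3 metres

With a 0.00001° grid the true value lies within half a step, ±0.00001°/2 = ±5e-06°, of the stored one.
Parallels shrink by cos φ, so at 59.5955° a degree of longitude is 110574 × 0.5061 ≈ 55961.7 m.
So at most 5e-06° × 55961.7 ≈ 0.279808 m east–west.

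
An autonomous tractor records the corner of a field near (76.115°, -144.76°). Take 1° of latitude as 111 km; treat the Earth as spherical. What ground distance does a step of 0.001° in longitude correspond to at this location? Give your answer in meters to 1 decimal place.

26.6 meters

0.001° of longitude at 76.115° is 0.001 × 111000 × cos 76.115° ≈ 0.001 × 26637.1 = 26.6371 m.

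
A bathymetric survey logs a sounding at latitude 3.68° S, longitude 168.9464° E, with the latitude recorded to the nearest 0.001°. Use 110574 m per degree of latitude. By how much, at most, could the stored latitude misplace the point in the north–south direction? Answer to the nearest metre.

55 metres

Rounding to 3 decimal places leaves the latitude within ±0.0005° of the true value.
North–south distance: 0.0005° × 110574 m/° = 55.287 m.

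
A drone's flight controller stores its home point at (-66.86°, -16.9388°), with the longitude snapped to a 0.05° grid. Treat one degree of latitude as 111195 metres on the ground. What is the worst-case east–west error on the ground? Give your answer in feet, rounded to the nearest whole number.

With a 0.05° grid the true value lies within half a step, ±0.05°/2 = ±0.025°, of the stored one.
At latitude 66.86° a degree of longitude spans 111195 m × cos 66.86° = 111195 × 0.3930 ≈ 43697.3 m.
East–west error: 0.025° × 43697.3 m/° ≈ 1092.43 m.
In feet: 1092.43 m ÷ 0.3048 ≈ 3584.1 ft.

3584 feet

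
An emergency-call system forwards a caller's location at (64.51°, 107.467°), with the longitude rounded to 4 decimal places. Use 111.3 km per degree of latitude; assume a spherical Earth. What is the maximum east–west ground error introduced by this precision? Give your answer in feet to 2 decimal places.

7.86 feet

Rounding to 4 decimal places leaves the longitude within ±5e-05° of the true value.
At latitude 64.51° a degree of longitude spans 111300 m × cos 64.51° = 111300 × 0.4304 ≈ 47898.4 m.
Maximum E–W displacement: 5e-05 × 47898.4 = 2.39492 m.
In feet: 2.39492 m ÷ 0.3048 ≈ 7.8573 ft.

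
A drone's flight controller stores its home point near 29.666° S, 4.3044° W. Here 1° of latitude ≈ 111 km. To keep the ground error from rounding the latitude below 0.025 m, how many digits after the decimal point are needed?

One degree of latitude covers 111000 m.
N decimal places → at most half a unit in the last place, 0.5 × 10⁻ᴺ° = 111000/2 × 10⁻ᴺ m.
Need 0.5 × 111000 × 10⁻ᴺ ≤ 0.025 → 10⁻ᴺ ≤ 4.505e-07, so N ≥ 6.35.
So 7 decimal places suffice (0.00555 m); 6 would allow up to 0.0555 m.

7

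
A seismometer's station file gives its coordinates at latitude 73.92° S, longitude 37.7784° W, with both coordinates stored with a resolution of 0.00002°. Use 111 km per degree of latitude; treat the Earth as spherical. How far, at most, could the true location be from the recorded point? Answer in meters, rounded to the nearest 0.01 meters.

With a 0.00002° grid the true value lies within half a step, ±0.00002°/2 = ±1e-05°, of the stored one.
N–S: 1e-05° × 111000 m/° = 1.11 m.
E–W at 73.92°: 1e-05° × 111000 × cos 73.92° = 1e-05 × 111000 × 0.2770 ≈ 0.307447 m.
The two errors are perpendicular, so the maximum displacement is √(1.11² + 0.307447²) ≈ 1.15179 m.

1.15 meters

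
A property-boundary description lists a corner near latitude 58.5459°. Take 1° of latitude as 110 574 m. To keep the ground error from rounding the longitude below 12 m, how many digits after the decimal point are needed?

At 58.5459° one degree of longitude covers 110574 × cos 58.5459° ≈ 110574 × 0.5218 ≈ 57699.2 m.
Rounding to N decimal places gives at most 0.5 × 10⁻ᴺ degrees of error, i.e. 0.5 × 10⁻ᴺ × 57699.2 m.
Need 0.5 × 57699.2 × 10⁻ᴺ ≤ 12 → 10⁻ᴺ ≤ 4.160e-04, so N ≥ 3.38.
N = 3 would give 28.8 m (too coarse); N = 4 gives 2.88 m ≤ 12 m.

4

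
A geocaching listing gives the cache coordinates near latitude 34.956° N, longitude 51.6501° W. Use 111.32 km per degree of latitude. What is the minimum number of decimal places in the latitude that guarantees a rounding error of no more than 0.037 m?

7

One degree of latitude covers 111320 m.
With N decimal places the half-ulp bound is 0.5·10⁻ᴺ°, or 0.5·10⁻ᴺ × 111320 m on the ground.
Setting 55660 × 10⁻ᴺ ≤ 0.037 gives 10ᴺ ≥ 1.504e+06, i.e. N ≥ 6.18.
So 7 decimal places suffice (0.00557 m); 6 would allow up to 0.0557 m.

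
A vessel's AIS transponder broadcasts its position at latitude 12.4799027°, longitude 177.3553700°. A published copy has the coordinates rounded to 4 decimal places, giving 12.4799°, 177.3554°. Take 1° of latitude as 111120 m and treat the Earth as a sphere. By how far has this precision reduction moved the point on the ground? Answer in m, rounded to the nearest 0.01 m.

Δlat = 12.4799027 − 12.4799 = +0.0000027°; Δlon = 177.3553700 − 177.3554 = -0.0000300°.
North–south shift: 0.0000027 × 111120 = 0.300024 m.
E–W at 12.4799°: -0.0000300° × 111120 × cos 12.4799° = -0.0000300 × 111120 × 0.9764 ≈ -3.25483 m.
Combined displacement = (0.300024² + 3.25483²)^½ ≈ 3.26863 m.

3.27 m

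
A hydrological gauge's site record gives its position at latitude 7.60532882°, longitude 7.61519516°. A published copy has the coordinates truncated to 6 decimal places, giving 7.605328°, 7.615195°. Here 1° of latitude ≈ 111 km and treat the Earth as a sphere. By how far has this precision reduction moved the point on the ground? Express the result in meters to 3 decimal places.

0.093 meters

The latitude changed by +0.00000082° and the longitude by +0.00000016°.
North–south shift: 0.00000082 × 111000 = 0.09102 m.
E–W at 7.60533°: 0.00000016° × 111000 × cos 7.60533° = 0.00000016 × 111000 × 0.9912 ≈ 0.0176038 m.
Combined displacement = (0.09102² + 0.0176038²)^½ ≈ 0.0927067 m.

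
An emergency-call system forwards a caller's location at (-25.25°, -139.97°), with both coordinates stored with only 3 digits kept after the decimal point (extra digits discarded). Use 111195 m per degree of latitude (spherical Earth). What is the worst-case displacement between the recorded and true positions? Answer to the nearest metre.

Truncating at 3 decimal places can drop up to a full unit in the last place, so each coordinate may be off by as much as 0.001°.
Latitude error → 0.001 × 111195 = 111.195 m along the meridian.
E–W at 25.25°: 0.001° × 111195 × cos 25.25° = 0.001 × 111195 × 0.9045 ≈ 100.571 m.
Combining orthogonally: (111.195² + 100.571²)^½ ≈ 149.929 m.

150 metres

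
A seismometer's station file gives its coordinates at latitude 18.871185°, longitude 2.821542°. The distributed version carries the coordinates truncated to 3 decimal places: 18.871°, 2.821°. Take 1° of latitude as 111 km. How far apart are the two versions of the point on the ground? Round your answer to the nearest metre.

61 metres

Δlat = 18.871185 − 18.871 = +0.000185°; Δlon = 2.821542 − 2.821 = +0.000542°.
North–south shift: 0.000185 × 111000 = 20.535 m.
East–west at this latitude: 0.000542° × 111000 × cos 18.871° ≈ 0.000542 × 105034 = 56.9282 m.
Combined displacement = (20.535² + 56.9282²)^½ ≈ 60.5187 m.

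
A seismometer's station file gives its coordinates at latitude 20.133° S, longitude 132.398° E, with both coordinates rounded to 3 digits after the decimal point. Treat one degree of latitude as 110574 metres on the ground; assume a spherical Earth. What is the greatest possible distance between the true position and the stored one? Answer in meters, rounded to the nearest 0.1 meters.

Rounding to 3 decimal places leaves each coordinate within ±0.0005° of the true value.
Latitude error → 0.0005 × 110574 = 55.287 m along the meridian.
E–W at 20.133°: 0.0005° × 110574 × cos 20.133° = 0.0005 × 110574 × 0.9389 ≈ 51.9088 m.
Worst case both components are at the extreme and orthogonal: √(55.287² + 51.9088²) ≈ 75.8365 m.

75.8 meters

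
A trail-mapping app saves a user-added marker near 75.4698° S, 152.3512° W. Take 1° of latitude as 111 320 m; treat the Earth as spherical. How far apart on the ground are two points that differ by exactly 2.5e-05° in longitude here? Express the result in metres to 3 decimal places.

0.698 metres

At 75.4698° a degree of longitude is 111320 × cos 75.4698° ≈ 27929.1 m, so 2.5e-05° corresponds to 0.698228 m.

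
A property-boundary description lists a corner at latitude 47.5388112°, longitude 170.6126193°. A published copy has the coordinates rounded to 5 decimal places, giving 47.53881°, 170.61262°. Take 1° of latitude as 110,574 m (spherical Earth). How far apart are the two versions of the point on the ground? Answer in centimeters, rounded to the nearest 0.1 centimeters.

The latitude changed by +0.0000012° and the longitude by -0.0000007°.
North–south shift: 0.0000012 × 110574 = 0.132689 m.
E–W at 47.5388°: -0.0000007° × 110574 × cos 47.5388° = -0.0000007 × 110574 × 0.6751 ≈ -0.0522532 m.
Combined displacement = (0.132689² + 0.0522532²)^½ ≈ 0.142607 m.
That is 0.142607 m = 14.261 cm.

14.3 centimeters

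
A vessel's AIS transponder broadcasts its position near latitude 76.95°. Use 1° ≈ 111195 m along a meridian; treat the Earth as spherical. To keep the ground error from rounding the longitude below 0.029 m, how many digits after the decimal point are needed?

At 76.95° one degree of longitude covers 111195 × cos 76.95° ≈ 111195 × 0.2258 ≈ 25108 m.
N decimal places → at most half a unit in the last place, 0.5 × 10⁻ᴺ° = 25108/2 × 10⁻ᴺ m.
Setting 12554 × 10⁻ᴺ ≤ 0.029 gives 10ᴺ ≥ 4.329e+05, i.e. N ≥ 5.64.
N = 5 would give 0.126 m (too coarse); N = 6 gives 0.0126 m ≤ 0.029 m.

6 decimal places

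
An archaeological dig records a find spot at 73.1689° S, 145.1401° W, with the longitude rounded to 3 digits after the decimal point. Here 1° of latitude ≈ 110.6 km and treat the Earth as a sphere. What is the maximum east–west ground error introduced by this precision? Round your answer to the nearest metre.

16 metres

Rounding to 3 decimal places leaves the longitude within ±0.0005° of the true value.
At latitude 73.1689° a degree of longitude spans 110600 m × cos 73.1689° = 110600 × 0.2896 ≈ 32024.4 m.
Maximum E–W displacement: 0.0005 × 32024.4 = 16.0122 m.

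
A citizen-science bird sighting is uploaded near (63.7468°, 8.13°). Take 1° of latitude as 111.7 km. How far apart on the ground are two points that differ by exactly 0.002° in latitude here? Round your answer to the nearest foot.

Along a meridian 0.002° is 0.002 × 111700 = 223.4 m.
Converting: 223.4 m × 3.2808 ft/m ≈ 732.94 ft.

733 feet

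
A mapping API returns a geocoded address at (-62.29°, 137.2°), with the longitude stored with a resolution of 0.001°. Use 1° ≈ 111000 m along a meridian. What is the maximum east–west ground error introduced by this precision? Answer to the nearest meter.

With a 0.001° grid the true value lies within half a step, ±0.001°/2 = ±0.0005°, of the stored one.
Parallels shrink by cos φ, so at 62.29° a degree of longitude is 111000 × 0.4650 ≈ 51614.6 m.
Maximum E–W displacement: 0.0005 × 51614.6 = 25.8073 m.

26 meters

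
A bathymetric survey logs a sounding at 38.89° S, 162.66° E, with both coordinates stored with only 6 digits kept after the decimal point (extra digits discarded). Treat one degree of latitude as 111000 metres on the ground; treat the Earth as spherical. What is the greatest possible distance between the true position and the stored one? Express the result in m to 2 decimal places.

Truncating at 6 decimal places can drop up to a full unit in the last place, so each coordinate may be off by as much as 1e-06°.
N–S: 1e-06° × 111000 m/° = 0.111 m.
East–west component at 38.89°: 1e-06° × 111000 × cos 38.89° ≈ 1e-06 × 86397.2 ≈ 0.0863972 m.
Combining orthogonally: (0.111² + 0.0863972²)^½ ≈ 0.140661 m.

0.14 m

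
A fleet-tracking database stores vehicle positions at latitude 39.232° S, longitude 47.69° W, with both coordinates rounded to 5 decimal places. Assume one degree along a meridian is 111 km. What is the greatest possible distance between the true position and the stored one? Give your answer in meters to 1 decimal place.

Rounding to 5 decimal places leaves each coordinate within ±5e-06° of the true value.
N–S: 5e-06° × 111000 m/° = 0.555 m.
Longitude error → 5e-06 × 111000 × cos 39.232° = 5e-06 × 111000 × 0.7746 ≈ 0.429898 m.
Worst case both components are at the extreme and orthogonal: √(0.555² + 0.429898²) ≈ 0.702024 m.

0.7 meters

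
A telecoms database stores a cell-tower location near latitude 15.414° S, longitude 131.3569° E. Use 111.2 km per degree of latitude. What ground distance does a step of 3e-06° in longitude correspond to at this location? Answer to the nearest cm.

3e-06° of longitude at 15.414° is 3e-06 × 111200 × cos 15.414° ≈ 3e-06 × 107200 = 0.321601 m.
That is 0.321601 m = 32.16 cm.

32 cm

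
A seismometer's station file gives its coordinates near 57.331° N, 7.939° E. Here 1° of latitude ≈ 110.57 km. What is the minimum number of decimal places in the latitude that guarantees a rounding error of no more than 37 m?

One degree of latitude covers 110570 m.
N decimal places → at most half a unit in the last place, 0.5 × 10⁻ᴺ° = 110570/2 × 10⁻ᴺ m.
Need 0.5 × 110570 × 10⁻ᴺ ≤ 37 → 10⁻ᴺ ≤ 6.693e-04, so N ≥ 3.17.
At 3 places the error can reach 55.3 m, but 4 places keeps it to 5.53 m.

4 decimal places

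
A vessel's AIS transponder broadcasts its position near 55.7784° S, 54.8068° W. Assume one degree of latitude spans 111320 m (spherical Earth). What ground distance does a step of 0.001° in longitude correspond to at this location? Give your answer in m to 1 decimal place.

One degree of longitude here spans 111320 × cos 55.7784° = 111320 × 0.5624 ≈ 62605.8 m; 0.001° of that is 62.6058 m.

62.6 m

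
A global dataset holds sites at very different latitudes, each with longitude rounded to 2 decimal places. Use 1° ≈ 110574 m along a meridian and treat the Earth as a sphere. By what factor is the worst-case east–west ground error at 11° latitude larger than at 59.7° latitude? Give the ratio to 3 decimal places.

Rounding to 2 decimal places leaves the longitude within ±0.005° of the true value.
At 11°: 0.005° × 110574 × cos 11° = 0.005 × 110574 × 0.9816 ≈ 542.71 m.
Error at 59.7° = 0.005° × 110574 × cos 59.7° ≈ 552.87 × 0.5045 = 278.94 m.
The ratio reduces to cos 11° / cos 59.7° = 0.9816/0.5045 ≈ 1.9456.

1.946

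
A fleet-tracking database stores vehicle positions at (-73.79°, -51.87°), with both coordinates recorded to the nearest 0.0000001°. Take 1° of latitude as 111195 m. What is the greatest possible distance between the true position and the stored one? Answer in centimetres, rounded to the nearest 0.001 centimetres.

0.577 centimetres

Rounding to 7 decimal places leaves each coordinate within ±5e-08° of the true value.
N–S: 5e-08° × 111195 m/° = 0.00555975 m.
East–west component at 73.79°: 5e-08° × 111195 × cos 73.79° ≈ 5e-08 × 31041.1 ≈ 0.00155205 m.
The two errors are perpendicular, so the maximum displacement is √(0.00555975² + 0.00155205²) ≈ 0.00577232 m.
That is 0.00577232 m = 0.57723 cm.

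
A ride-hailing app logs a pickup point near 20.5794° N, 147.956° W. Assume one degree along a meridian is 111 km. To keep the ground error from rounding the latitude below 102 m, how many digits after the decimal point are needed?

One degree of latitude covers 111000 m.
Rounding to N decimal places gives at most 0.5 × 10⁻ᴺ degrees of error, i.e. 0.5 × 10⁻ᴺ × 111000 m.
Setting 55500 × 10⁻ᴺ ≤ 102 gives 10ᴺ ≥ 544.1, i.e. N ≥ 2.74.
So 3 decimal places suffice (55.5 m); 2 would allow up to 555 m.

3 decimal places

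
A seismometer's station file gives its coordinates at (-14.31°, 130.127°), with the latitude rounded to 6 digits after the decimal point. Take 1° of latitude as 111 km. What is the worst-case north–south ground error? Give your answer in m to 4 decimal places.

Rounding to 6 decimal places leaves the latitude within ±5e-07° of the true value.
North–south distance: 5e-07° × 111000 m/° = 0.0555 m.

0.0555 m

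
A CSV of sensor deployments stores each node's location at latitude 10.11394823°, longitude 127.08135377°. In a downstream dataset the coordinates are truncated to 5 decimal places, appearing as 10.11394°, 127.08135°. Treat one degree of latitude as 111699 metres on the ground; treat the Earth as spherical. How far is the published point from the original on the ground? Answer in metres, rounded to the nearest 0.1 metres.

The latitude changed by +0.00000823° and the longitude by +0.00000377°.
North–south shift: 0.00000823 × 111699 = 0.919283 m.
East–west at this latitude: 0.00000377° × 111699 × cos 10.1139° ≈ 0.00000377 × 109963 = 0.414561 m.
Combined displacement = (0.919283² + 0.414561²)^½ ≈ 1.00844 m.

1.0 metres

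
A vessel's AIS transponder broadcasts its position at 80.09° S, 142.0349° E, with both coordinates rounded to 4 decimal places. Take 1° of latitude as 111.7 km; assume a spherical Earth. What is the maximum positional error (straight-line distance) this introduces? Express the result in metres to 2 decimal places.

Rounding to 4 decimal places leaves each coordinate within ±5e-05° of the true value.
Latitude error → 5e-05 × 111700 = 5.585 m along the meridian.
E–W at 80.09°: 5e-05° × 111700 × cos 80.09° = 5e-05 × 111700 × 0.1721 ≈ 0.961184 m.
The two errors are perpendicular, so the maximum displacement is √(5.585² + 0.961184²) ≈ 5.66711 m.

5.67 metres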